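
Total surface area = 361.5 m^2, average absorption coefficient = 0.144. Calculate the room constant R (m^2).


Given values:
  S = 361.5 m^2, alpha = 0.144
Formula: R = S * alpha / (1 - alpha)
Numerator: 361.5 * 0.144 = 52.056
Denominator: 1 - 0.144 = 0.856
R = 52.056 / 0.856 = 60.81

60.81 m^2


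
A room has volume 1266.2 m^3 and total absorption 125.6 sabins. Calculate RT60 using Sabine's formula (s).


Given values:
  V = 1266.2 m^3
  A = 125.6 sabins
Formula: RT60 = 0.161 * V / A
Numerator: 0.161 * 1266.2 = 203.8582
RT60 = 203.8582 / 125.6 = 1.623

1.623 s


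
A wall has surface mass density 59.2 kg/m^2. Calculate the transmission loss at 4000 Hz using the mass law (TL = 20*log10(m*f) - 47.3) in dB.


Given values:
  m = 59.2 kg/m^2, f = 4000 Hz
Formula: TL = 20 * log10(m * f) - 47.3
Compute m * f = 59.2 * 4000 = 236800.0
Compute log10(236800.0) = 5.374382
Compute 20 * 5.374382 = 107.4876
TL = 107.4876 - 47.3 = 60.19

60.19 dB


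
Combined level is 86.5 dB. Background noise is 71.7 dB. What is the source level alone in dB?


Given values:
  L_total = 86.5 dB, L_bg = 71.7 dB
Formula: L_source = 10 * log10(10^(L_total/10) - 10^(L_bg/10))
Convert to linear:
  10^(86.5/10) = 446683592.151
  10^(71.7/10) = 14791083.8817
Difference: 446683592.151 - 14791083.8817 = 431892508.2693
L_source = 10 * log10(431892508.2693) = 86.35

86.35 dB


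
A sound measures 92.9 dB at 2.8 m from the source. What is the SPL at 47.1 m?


Given values:
  SPL1 = 92.9 dB, r1 = 2.8 m, r2 = 47.1 m
Formula: SPL2 = SPL1 - 20 * log10(r2 / r1)
Compute ratio: r2 / r1 = 47.1 / 2.8 = 16.8214
Compute log10: log10(16.8214) = 1.225862
Compute drop: 20 * 1.225862 = 24.5172
SPL2 = 92.9 - 24.5172 = 68.38

68.38 dB


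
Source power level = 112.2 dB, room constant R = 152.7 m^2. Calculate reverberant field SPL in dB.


Given values:
  Lw = 112.2 dB, R = 152.7 m^2
Formula: SPL = Lw + 10 * log10(4 / R)
Compute 4 / R = 4 / 152.7 = 0.026195
Compute 10 * log10(0.026195) = -15.8178
SPL = 112.2 + (-15.8178) = 96.38

96.38 dB


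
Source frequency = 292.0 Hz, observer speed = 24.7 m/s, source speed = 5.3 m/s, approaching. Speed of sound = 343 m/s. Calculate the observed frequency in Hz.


Given values:
  f_s = 292.0 Hz, v_o = 24.7 m/s, v_s = 5.3 m/s
  Direction: approaching
Formula: f_o = f_s * (c + v_o) / (c - v_s)
Numerator: c + v_o = 343 + 24.7 = 367.7
Denominator: c - v_s = 343 - 5.3 = 337.7
f_o = 292.0 * 367.7 / 337.7 = 317.94

317.94 Hz


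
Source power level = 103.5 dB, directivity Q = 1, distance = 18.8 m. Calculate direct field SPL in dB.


Given values:
  Lw = 103.5 dB, Q = 1, r = 18.8 m
Formula: SPL = Lw + 10 * log10(Q / (4 * pi * r^2))
Compute 4 * pi * r^2 = 4 * pi * 18.8^2 = 4441.458
Compute Q / denom = 1 / 4441.458 = 0.00022515
Compute 10 * log10(0.00022515) = -36.4753
SPL = 103.5 + (-36.4753) = 67.02

67.02 dB


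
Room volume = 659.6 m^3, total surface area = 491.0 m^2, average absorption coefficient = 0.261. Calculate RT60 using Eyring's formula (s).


Given values:
  V = 659.6 m^3, S = 491.0 m^2, alpha = 0.261
Formula: RT60 = 0.161 * V / (-S * ln(1 - alpha))
Compute ln(1 - 0.261) = ln(0.739) = -0.302457
Denominator: -491.0 * -0.302457 = 148.5064
Numerator: 0.161 * 659.6 = 106.1956
RT60 = 106.1956 / 148.5064 = 0.715

0.715 s


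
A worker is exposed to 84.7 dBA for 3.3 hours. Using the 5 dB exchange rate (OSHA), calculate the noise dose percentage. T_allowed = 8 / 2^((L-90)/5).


Given values:
  L = 84.7 dBA, T = 3.3 hours
Formula: T_allowed = 8 / 2^((L - 90) / 5)
Compute exponent: (84.7 - 90) / 5 = -1.06
Compute 2^(-1.06) = 0.479632
T_allowed = 8 / 0.479632 = 16.679454 hours
Dose = (T / T_allowed) * 100
Dose = (3.3 / 16.679454) * 100 = 19.78

19.78 %


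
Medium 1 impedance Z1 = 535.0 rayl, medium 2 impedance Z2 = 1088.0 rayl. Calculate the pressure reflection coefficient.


Given values:
  Z1 = 535.0 rayl, Z2 = 1088.0 rayl
Formula: R = (Z2 - Z1) / (Z2 + Z1)
Numerator: Z2 - Z1 = 1088.0 - 535.0 = 553.0
Denominator: Z2 + Z1 = 1088.0 + 535.0 = 1623.0
R = 553.0 / 1623.0 = 0.3407

0.3407


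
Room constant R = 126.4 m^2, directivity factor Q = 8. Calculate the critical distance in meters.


Given values:
  R = 126.4 m^2, Q = 8
Formula: d_c = 0.141 * sqrt(Q * R)
Compute Q * R = 8 * 126.4 = 1011.2
Compute sqrt(1011.2) = 31.7994
d_c = 0.141 * 31.7994 = 4.484

4.484 m


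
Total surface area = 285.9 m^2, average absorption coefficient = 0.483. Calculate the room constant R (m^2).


Given values:
  S = 285.9 m^2, alpha = 0.483
Formula: R = S * alpha / (1 - alpha)
Numerator: 285.9 * 0.483 = 138.0897
Denominator: 1 - 0.483 = 0.517
R = 138.0897 / 0.517 = 267.1

267.1 m^2


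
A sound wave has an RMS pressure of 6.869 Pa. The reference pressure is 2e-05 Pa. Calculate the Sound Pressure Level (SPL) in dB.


Given values:
  p = 6.869 Pa
  p_ref = 2e-05 Pa
Formula: SPL = 20 * log10(p / p_ref)
Compute ratio: p / p_ref = 6.869 / 2e-05 = 343450
Compute log10: log10(343450) = 5.535864
Multiply: SPL = 20 * 5.535864 = 110.72

110.72 dB


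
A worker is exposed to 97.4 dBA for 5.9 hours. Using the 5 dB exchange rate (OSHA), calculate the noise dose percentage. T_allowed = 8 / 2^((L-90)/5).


Given values:
  L = 97.4 dBA, T = 5.9 hours
Formula: T_allowed = 8 / 2^((L - 90) / 5)
Compute exponent: (97.4 - 90) / 5 = 1.48
Compute 2^(1.48) = 2.789487
T_allowed = 8 / 2.789487 = 2.867911 hours
Dose = (T / T_allowed) * 100
Dose = (5.9 / 2.867911) * 100 = 205.72

205.72 %


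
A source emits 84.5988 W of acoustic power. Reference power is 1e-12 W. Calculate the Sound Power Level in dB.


Given values:
  W = 84.5988 W
  W_ref = 1e-12 W
Formula: SWL = 10 * log10(W / W_ref)
Compute ratio: W / W_ref = 84598800000000
Compute log10: log10(84598800000000) = 13.927364
Multiply: SWL = 10 * 13.927364 = 139.27

139.27 dB


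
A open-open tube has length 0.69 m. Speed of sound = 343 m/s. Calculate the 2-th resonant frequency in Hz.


Given values:
  Tube type: open-open, L = 0.69 m, c = 343 m/s, n = 2
Formula: f_n = n * c / (2 * L)
Compute 2 * L = 2 * 0.69 = 1.38
f = 2 * 343 / 1.38
f = 497.1

497.1 Hz


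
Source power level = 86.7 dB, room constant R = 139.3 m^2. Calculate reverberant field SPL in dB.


Given values:
  Lw = 86.7 dB, R = 139.3 m^2
Formula: SPL = Lw + 10 * log10(4 / R)
Compute 4 / R = 4 / 139.3 = 0.028715
Compute 10 * log10(0.028715) = -15.4189
SPL = 86.7 + (-15.4189) = 71.28

71.28 dB


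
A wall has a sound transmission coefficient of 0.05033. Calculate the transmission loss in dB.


Given values:
  tau = 0.05033
Formula: TL = 10 * log10(1 / tau)
Compute 1 / tau = 1 / 0.05033 = 19.8689
Compute log10(19.8689) = 1.298174
TL = 10 * 1.298174 = 12.98

12.98 dB


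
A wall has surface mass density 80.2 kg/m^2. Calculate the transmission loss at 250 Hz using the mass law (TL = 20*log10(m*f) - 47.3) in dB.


Given values:
  m = 80.2 kg/m^2, f = 250 Hz
Formula: TL = 20 * log10(m * f) - 47.3
Compute m * f = 80.2 * 250 = 20050.0
Compute log10(20050.0) = 4.302114
Compute 20 * 4.302114 = 86.0423
TL = 86.0423 - 47.3 = 38.74

38.74 dB


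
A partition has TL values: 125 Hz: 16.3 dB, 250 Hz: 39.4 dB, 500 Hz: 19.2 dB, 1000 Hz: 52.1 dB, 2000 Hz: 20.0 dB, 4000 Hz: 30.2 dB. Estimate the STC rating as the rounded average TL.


Given TL values at each frequency:
  125 Hz: 16.3 dB
  250 Hz: 39.4 dB
  500 Hz: 19.2 dB
  1000 Hz: 52.1 dB
  2000 Hz: 20.0 dB
  4000 Hz: 30.2 dB
Formula: STC ~ round(average of TL values)
Sum = 16.3 + 39.4 + 19.2 + 52.1 + 20.0 + 30.2 = 177.2
Average = 177.2 / 6 = 29.53
Rounded: 30

30


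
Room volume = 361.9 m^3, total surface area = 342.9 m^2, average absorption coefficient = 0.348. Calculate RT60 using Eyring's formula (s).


Given values:
  V = 361.9 m^3, S = 342.9 m^2, alpha = 0.348
Formula: RT60 = 0.161 * V / (-S * ln(1 - alpha))
Compute ln(1 - 0.348) = ln(0.652) = -0.427711
Denominator: -342.9 * -0.427711 = 146.6621
Numerator: 0.161 * 361.9 = 58.2659
RT60 = 58.2659 / 146.6621 = 0.397

0.397 s


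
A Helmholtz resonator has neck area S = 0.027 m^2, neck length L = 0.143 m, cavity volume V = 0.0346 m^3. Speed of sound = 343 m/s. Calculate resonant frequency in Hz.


Given values:
  S = 0.027 m^2, L = 0.143 m, V = 0.0346 m^3, c = 343 m/s
Formula: f = (c / (2*pi)) * sqrt(S / (V * L))
Compute V * L = 0.0346 * 0.143 = 0.0049478
Compute S / (V * L) = 0.027 / 0.0049478 = 5.457
Compute sqrt(5.457) = 2.336022
Compute c / (2*pi) = 343 / 6.283185 = 54.590148
f = 54.590148 * 2.336022 = 127.52

127.52 Hz


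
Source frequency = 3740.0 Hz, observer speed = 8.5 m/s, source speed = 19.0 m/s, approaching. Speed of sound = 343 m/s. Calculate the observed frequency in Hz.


Given values:
  f_s = 3740.0 Hz, v_o = 8.5 m/s, v_s = 19.0 m/s
  Direction: approaching
Formula: f_o = f_s * (c + v_o) / (c - v_s)
Numerator: c + v_o = 343 + 8.5 = 351.5
Denominator: c - v_s = 343 - 19.0 = 324.0
f_o = 3740.0 * 351.5 / 324.0 = 4057.44

4057.44 Hz


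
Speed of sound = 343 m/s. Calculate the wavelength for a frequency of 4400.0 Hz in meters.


Given values:
  c = 343 m/s, f = 4400.0 Hz
Formula: lambda = c / f
lambda = 343 / 4400.0
lambda = 0.078

0.078 m


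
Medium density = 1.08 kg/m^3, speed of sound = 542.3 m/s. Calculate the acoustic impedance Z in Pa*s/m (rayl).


Given values:
  rho = 1.08 kg/m^3
  c = 542.3 m/s
Formula: Z = rho * c
Z = 1.08 * 542.3
Z = 585.68

585.68 rayl


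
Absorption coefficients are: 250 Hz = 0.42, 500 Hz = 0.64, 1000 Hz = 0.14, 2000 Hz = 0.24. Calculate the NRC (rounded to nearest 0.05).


Given values:
  a_250 = 0.42, a_500 = 0.64
  a_1000 = 0.14, a_2000 = 0.24
Formula: NRC = (a250 + a500 + a1000 + a2000) / 4
Sum = 0.42 + 0.64 + 0.14 + 0.24 = 1.44
NRC = 1.44 / 4 = 0.36
Rounded to nearest 0.05: 0.35

0.35


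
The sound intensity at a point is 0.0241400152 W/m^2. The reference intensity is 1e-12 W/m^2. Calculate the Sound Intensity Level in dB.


Given values:
  I = 0.0241400152 W/m^2
  I_ref = 1e-12 W/m^2
Formula: SIL = 10 * log10(I / I_ref)
Compute ratio: I / I_ref = 24140015200
Compute log10: log10(24140015200) = 10.382738
Multiply: SIL = 10 * 10.382738 = 103.83

103.83 dB


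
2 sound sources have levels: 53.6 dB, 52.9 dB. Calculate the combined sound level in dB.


Formula: L_total = 10 * log10( sum(10^(Li/10)) )
  Source 1: 10^(53.6/10) = 229086.7653
  Source 2: 10^(52.9/10) = 194984.46
Sum of linear values = 424071.2253
L_total = 10 * log10(424071.2253) = 56.27

56.27 dB


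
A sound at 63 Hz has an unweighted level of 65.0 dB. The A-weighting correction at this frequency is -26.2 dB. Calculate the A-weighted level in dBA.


Given values:
  SPL = 65.0 dB
  A-weighting at 63 Hz = -26.2 dB
Formula: L_A = SPL + A_weight
L_A = 65.0 + (-26.2)
L_A = 38.8

38.8 dBA


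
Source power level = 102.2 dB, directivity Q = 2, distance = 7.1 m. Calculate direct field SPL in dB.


Given values:
  Lw = 102.2 dB, Q = 2, r = 7.1 m
Formula: SPL = Lw + 10 * log10(Q / (4 * pi * r^2))
Compute 4 * pi * r^2 = 4 * pi * 7.1^2 = 633.4707
Compute Q / denom = 2 / 633.4707 = 0.00315721
Compute 10 * log10(0.00315721) = -25.007
SPL = 102.2 + (-25.007) = 77.19

77.19 dB


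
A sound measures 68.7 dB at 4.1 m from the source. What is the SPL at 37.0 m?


Given values:
  SPL1 = 68.7 dB, r1 = 4.1 m, r2 = 37.0 m
Formula: SPL2 = SPL1 - 20 * log10(r2 / r1)
Compute ratio: r2 / r1 = 37.0 / 4.1 = 9.0244
Compute log10: log10(9.0244) = 0.955418
Compute drop: 20 * 0.955418 = 19.1084
SPL2 = 68.7 - 19.1084 = 49.59

49.59 dB


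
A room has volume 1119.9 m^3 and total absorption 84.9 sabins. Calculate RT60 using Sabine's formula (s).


Given values:
  V = 1119.9 m^3
  A = 84.9 sabins
Formula: RT60 = 0.161 * V / A
Numerator: 0.161 * 1119.9 = 180.3039
RT60 = 180.3039 / 84.9 = 2.124

2.124 s


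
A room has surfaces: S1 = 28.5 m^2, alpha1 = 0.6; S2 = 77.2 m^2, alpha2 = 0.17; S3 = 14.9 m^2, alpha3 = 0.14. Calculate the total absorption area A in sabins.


Given surfaces:
  Surface 1: 28.5 * 0.6 = 17.1
  Surface 2: 77.2 * 0.17 = 13.124
  Surface 3: 14.9 * 0.14 = 2.086
Formula: A = sum(Si * alpha_i)
A = 17.1 + 13.124 + 2.086
A = 32.31

32.31 sabins


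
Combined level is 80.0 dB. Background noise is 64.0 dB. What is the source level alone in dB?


Given values:
  L_total = 80.0 dB, L_bg = 64.0 dB
Formula: L_source = 10 * log10(10^(L_total/10) - 10^(L_bg/10))
Convert to linear:
  10^(80.0/10) = 100000000.0
  10^(64.0/10) = 2511886.4315
Difference: 100000000.0 - 2511886.4315 = 97488113.5685
L_source = 10 * log10(97488113.5685) = 79.89

79.89 dB


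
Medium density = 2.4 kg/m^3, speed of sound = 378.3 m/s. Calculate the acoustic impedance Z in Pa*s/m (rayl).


Given values:
  rho = 2.4 kg/m^3
  c = 378.3 m/s
Formula: Z = rho * c
Z = 2.4 * 378.3
Z = 907.92

907.92 rayl


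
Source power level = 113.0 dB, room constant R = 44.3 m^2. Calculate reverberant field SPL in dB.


Given values:
  Lw = 113.0 dB, R = 44.3 m^2
Formula: SPL = Lw + 10 * log10(4 / R)
Compute 4 / R = 4 / 44.3 = 0.090293
Compute 10 * log10(0.090293) = -10.4435
SPL = 113.0 + (-10.4435) = 102.56

102.56 dB


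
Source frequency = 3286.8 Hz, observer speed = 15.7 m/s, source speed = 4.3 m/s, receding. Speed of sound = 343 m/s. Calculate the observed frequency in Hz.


Given values:
  f_s = 3286.8 Hz, v_o = 15.7 m/s, v_s = 4.3 m/s
  Direction: receding
Formula: f_o = f_s * (c - v_o) / (c + v_s)
Numerator: c - v_o = 343 - 15.7 = 327.3
Denominator: c + v_s = 343 + 4.3 = 347.3
f_o = 3286.8 * 327.3 / 347.3 = 3097.52

3097.52 Hz


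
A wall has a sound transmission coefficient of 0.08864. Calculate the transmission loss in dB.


Given values:
  tau = 0.08864
Formula: TL = 10 * log10(1 / tau)
Compute 1 / tau = 1 / 0.08864 = 11.2816
Compute log10(11.2816) = 1.052371
TL = 10 * 1.052371 = 10.52

10.52 dB


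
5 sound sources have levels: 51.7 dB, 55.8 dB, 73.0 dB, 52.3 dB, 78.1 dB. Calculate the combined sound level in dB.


Formula: L_total = 10 * log10( sum(10^(Li/10)) )
  Source 1: 10^(51.7/10) = 147910.8388
  Source 2: 10^(55.8/10) = 380189.3963
  Source 3: 10^(73.0/10) = 19952623.1497
  Source 4: 10^(52.3/10) = 169824.3652
  Source 5: 10^(78.1/10) = 64565422.9035
Sum of linear values = 85215970.6535
L_total = 10 * log10(85215970.6535) = 79.31

79.31 dB


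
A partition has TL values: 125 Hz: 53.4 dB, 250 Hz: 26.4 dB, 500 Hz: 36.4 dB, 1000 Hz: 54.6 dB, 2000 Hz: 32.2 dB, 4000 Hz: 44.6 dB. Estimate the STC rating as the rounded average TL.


Given TL values at each frequency:
  125 Hz: 53.4 dB
  250 Hz: 26.4 dB
  500 Hz: 36.4 dB
  1000 Hz: 54.6 dB
  2000 Hz: 32.2 dB
  4000 Hz: 44.6 dB
Formula: STC ~ round(average of TL values)
Sum = 53.4 + 26.4 + 36.4 + 54.6 + 32.2 + 44.6 = 247.6
Average = 247.6 / 6 = 41.27
Rounded: 41

41


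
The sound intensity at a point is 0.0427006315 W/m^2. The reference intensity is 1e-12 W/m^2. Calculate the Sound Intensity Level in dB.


Given values:
  I = 0.0427006315 W/m^2
  I_ref = 1e-12 W/m^2
Formula: SIL = 10 * log10(I / I_ref)
Compute ratio: I / I_ref = 42700631500
Compute log10: log10(42700631500) = 10.630434
Multiply: SIL = 10 * 10.630434 = 106.3

106.3 dB


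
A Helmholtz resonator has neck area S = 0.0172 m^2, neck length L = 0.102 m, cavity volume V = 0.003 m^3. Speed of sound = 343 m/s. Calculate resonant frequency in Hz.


Given values:
  S = 0.0172 m^2, L = 0.102 m, V = 0.003 m^3, c = 343 m/s
Formula: f = (c / (2*pi)) * sqrt(S / (V * L))
Compute V * L = 0.003 * 0.102 = 0.000306
Compute S / (V * L) = 0.0172 / 0.000306 = 56.2092
Compute sqrt(56.2092) = 7.49728
Compute c / (2*pi) = 343 / 6.283185 = 54.590148
f = 54.590148 * 7.49728 = 409.28

409.28 Hz


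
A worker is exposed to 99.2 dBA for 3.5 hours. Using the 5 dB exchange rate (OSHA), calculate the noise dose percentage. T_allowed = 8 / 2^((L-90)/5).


Given values:
  L = 99.2 dBA, T = 3.5 hours
Formula: T_allowed = 8 / 2^((L - 90) / 5)
Compute exponent: (99.2 - 90) / 5 = 1.84
Compute 2^(1.84) = 3.5801
T_allowed = 8 / 3.5801 = 2.234574 hours
Dose = (T / T_allowed) * 100
Dose = (3.5 / 2.234574) * 100 = 156.63

156.63 %


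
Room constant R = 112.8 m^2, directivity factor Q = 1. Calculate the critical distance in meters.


Given values:
  R = 112.8 m^2, Q = 1
Formula: d_c = 0.141 * sqrt(Q * R)
Compute Q * R = 1 * 112.8 = 112.8
Compute sqrt(112.8) = 10.6207
d_c = 0.141 * 10.6207 = 1.498

1.498 m


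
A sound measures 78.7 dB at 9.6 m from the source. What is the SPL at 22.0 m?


Given values:
  SPL1 = 78.7 dB, r1 = 9.6 m, r2 = 22.0 m
Formula: SPL2 = SPL1 - 20 * log10(r2 / r1)
Compute ratio: r2 / r1 = 22.0 / 9.6 = 2.2917
Compute log10: log10(2.2917) = 0.360158
Compute drop: 20 * 0.360158 = 7.2032
SPL2 = 78.7 - 7.2032 = 71.5

71.5 dB


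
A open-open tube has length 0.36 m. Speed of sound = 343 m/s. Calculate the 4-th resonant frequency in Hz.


Given values:
  Tube type: open-open, L = 0.36 m, c = 343 m/s, n = 4
Formula: f_n = n * c / (2 * L)
Compute 2 * L = 2 * 0.36 = 0.72
f = 4 * 343 / 0.72
f = 1905.56

1905.56 Hz


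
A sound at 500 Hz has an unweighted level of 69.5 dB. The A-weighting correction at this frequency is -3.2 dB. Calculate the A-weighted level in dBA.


Given values:
  SPL = 69.5 dB
  A-weighting at 500 Hz = -3.2 dB
Formula: L_A = SPL + A_weight
L_A = 69.5 + (-3.2)
L_A = 66.3

66.3 dBA


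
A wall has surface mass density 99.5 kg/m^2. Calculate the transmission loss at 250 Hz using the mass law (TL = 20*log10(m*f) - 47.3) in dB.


Given values:
  m = 99.5 kg/m^2, f = 250 Hz
Formula: TL = 20 * log10(m * f) - 47.3
Compute m * f = 99.5 * 250 = 24875.0
Compute log10(24875.0) = 4.395763
Compute 20 * 4.395763 = 87.9153
TL = 87.9153 - 47.3 = 40.62

40.62 dB


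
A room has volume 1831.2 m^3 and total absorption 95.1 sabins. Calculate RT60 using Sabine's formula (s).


Given values:
  V = 1831.2 m^3
  A = 95.1 sabins
Formula: RT60 = 0.161 * V / A
Numerator: 0.161 * 1831.2 = 294.8232
RT60 = 294.8232 / 95.1 = 3.1

3.1 s


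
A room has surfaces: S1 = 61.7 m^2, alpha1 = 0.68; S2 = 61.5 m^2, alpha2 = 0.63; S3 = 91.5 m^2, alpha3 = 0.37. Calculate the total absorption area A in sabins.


Given surfaces:
  Surface 1: 61.7 * 0.68 = 41.956
  Surface 2: 61.5 * 0.63 = 38.745
  Surface 3: 91.5 * 0.37 = 33.855
Formula: A = sum(Si * alpha_i)
A = 41.956 + 38.745 + 33.855
A = 114.56

114.56 sabins


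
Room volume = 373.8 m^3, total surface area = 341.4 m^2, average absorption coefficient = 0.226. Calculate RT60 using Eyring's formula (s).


Given values:
  V = 373.8 m^3, S = 341.4 m^2, alpha = 0.226
Formula: RT60 = 0.161 * V / (-S * ln(1 - alpha))
Compute ln(1 - 0.226) = ln(0.774) = -0.256183
Denominator: -341.4 * -0.256183 = 87.4609
Numerator: 0.161 * 373.8 = 60.1818
RT60 = 60.1818 / 87.4609 = 0.688

0.688 s


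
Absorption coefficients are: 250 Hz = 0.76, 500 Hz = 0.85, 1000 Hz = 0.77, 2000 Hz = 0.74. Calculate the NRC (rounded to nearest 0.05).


Given values:
  a_250 = 0.76, a_500 = 0.85
  a_1000 = 0.77, a_2000 = 0.74
Formula: NRC = (a250 + a500 + a1000 + a2000) / 4
Sum = 0.76 + 0.85 + 0.77 + 0.74 = 3.12
NRC = 3.12 / 4 = 0.78
Rounded to nearest 0.05: 0.8

0.8


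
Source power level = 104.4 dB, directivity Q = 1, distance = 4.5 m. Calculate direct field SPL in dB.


Given values:
  Lw = 104.4 dB, Q = 1, r = 4.5 m
Formula: SPL = Lw + 10 * log10(Q / (4 * pi * r^2))
Compute 4 * pi * r^2 = 4 * pi * 4.5^2 = 254.469
Compute Q / denom = 1 / 254.469 = 0.00392975
Compute 10 * log10(0.00392975) = -24.0564
SPL = 104.4 + (-24.0564) = 80.34

80.34 dB


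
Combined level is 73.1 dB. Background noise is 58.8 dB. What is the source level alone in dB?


Given values:
  L_total = 73.1 dB, L_bg = 58.8 dB
Formula: L_source = 10 * log10(10^(L_total/10) - 10^(L_bg/10))
Convert to linear:
  10^(73.1/10) = 20417379.4467
  10^(58.8/10) = 758577.575
Difference: 20417379.4467 - 758577.575 = 19658801.8717
L_source = 10 * log10(19658801.8717) = 72.94

72.94 dB


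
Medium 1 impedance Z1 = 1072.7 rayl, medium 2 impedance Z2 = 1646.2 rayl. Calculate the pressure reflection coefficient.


Given values:
  Z1 = 1072.7 rayl, Z2 = 1646.2 rayl
Formula: R = (Z2 - Z1) / (Z2 + Z1)
Numerator: Z2 - Z1 = 1646.2 - 1072.7 = 573.5
Denominator: Z2 + Z1 = 1646.2 + 1072.7 = 2718.9
R = 573.5 / 2718.9 = 0.2109

0.2109


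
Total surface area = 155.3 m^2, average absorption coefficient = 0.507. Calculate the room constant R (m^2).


Given values:
  S = 155.3 m^2, alpha = 0.507
Formula: R = S * alpha / (1 - alpha)
Numerator: 155.3 * 0.507 = 78.7371
Denominator: 1 - 0.507 = 0.493
R = 78.7371 / 0.493 = 159.71

159.71 m^2


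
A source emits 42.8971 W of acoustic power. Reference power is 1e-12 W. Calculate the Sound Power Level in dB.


Given values:
  W = 42.8971 W
  W_ref = 1e-12 W
Formula: SWL = 10 * log10(W / W_ref)
Compute ratio: W / W_ref = 42897100000000
Compute log10: log10(42897100000000) = 13.632428
Multiply: SWL = 10 * 13.632428 = 136.32

136.32 dB


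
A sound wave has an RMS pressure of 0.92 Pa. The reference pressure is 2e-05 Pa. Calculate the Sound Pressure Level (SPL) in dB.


Given values:
  p = 0.92 Pa
  p_ref = 2e-05 Pa
Formula: SPL = 20 * log10(p / p_ref)
Compute ratio: p / p_ref = 0.92 / 2e-05 = 46000
Compute log10: log10(46000) = 4.662758
Multiply: SPL = 20 * 4.662758 = 93.26

93.26 dB


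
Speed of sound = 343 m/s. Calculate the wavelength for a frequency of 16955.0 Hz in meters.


Given values:
  c = 343 m/s, f = 16955.0 Hz
Formula: lambda = c / f
lambda = 343 / 16955.0
lambda = 0.0202

0.0202 m


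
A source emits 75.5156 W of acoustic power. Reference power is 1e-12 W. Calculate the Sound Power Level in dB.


Given values:
  W = 75.5156 W
  W_ref = 1e-12 W
Formula: SWL = 10 * log10(W / W_ref)
Compute ratio: W / W_ref = 75515600000000
Compute log10: log10(75515600000000) = 13.878037
Multiply: SWL = 10 * 13.878037 = 138.78

138.78 dB


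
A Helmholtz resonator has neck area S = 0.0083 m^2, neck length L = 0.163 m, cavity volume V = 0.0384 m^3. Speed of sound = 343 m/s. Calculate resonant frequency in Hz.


Given values:
  S = 0.0083 m^2, L = 0.163 m, V = 0.0384 m^3, c = 343 m/s
Formula: f = (c / (2*pi)) * sqrt(S / (V * L))
Compute V * L = 0.0384 * 0.163 = 0.0062592
Compute S / (V * L) = 0.0083 / 0.0062592 = 1.326
Compute sqrt(1.326) = 1.151521
Compute c / (2*pi) = 343 / 6.283185 = 54.590148
f = 54.590148 * 1.151521 = 62.86

62.86 Hz


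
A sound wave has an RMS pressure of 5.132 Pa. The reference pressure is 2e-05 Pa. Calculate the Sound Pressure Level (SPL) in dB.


Given values:
  p = 5.132 Pa
  p_ref = 2e-05 Pa
Formula: SPL = 20 * log10(p / p_ref)
Compute ratio: p / p_ref = 5.132 / 2e-05 = 256600
Compute log10: log10(256600) = 5.409257
Multiply: SPL = 20 * 5.409257 = 108.19

108.19 dB


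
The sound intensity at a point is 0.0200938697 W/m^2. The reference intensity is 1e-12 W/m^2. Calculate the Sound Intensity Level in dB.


Given values:
  I = 0.0200938697 W/m^2
  I_ref = 1e-12 W/m^2
Formula: SIL = 10 * log10(I / I_ref)
Compute ratio: I / I_ref = 20093869700
Compute log10: log10(20093869700) = 10.303064
Multiply: SIL = 10 * 10.303064 = 103.03

103.03 dB


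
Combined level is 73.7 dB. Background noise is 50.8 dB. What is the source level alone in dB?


Given values:
  L_total = 73.7 dB, L_bg = 50.8 dB
Formula: L_source = 10 * log10(10^(L_total/10) - 10^(L_bg/10))
Convert to linear:
  10^(73.7/10) = 23442288.1532
  10^(50.8/10) = 120226.4435
Difference: 23442288.1532 - 120226.4435 = 23322061.7097
L_source = 10 * log10(23322061.7097) = 73.68

73.68 dB


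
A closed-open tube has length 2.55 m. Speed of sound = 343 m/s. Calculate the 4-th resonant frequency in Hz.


Given values:
  Tube type: closed-open, L = 2.55 m, c = 343 m/s, n = 4
Formula: f_n = (2n - 1) * c / (4 * L)
Compute 2n - 1 = 2*4 - 1 = 7
Compute 4 * L = 4 * 2.55 = 10.2
f = 7 * 343 / 10.2
f = 235.39

235.39 Hz


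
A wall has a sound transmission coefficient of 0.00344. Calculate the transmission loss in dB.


Given values:
  tau = 0.00344
Formula: TL = 10 * log10(1 / tau)
Compute 1 / tau = 1 / 0.00344 = 290.6977
Compute log10(290.6977) = 2.463442
TL = 10 * 2.463442 = 24.63

24.63 dB


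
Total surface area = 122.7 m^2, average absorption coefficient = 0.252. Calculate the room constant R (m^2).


Given values:
  S = 122.7 m^2, alpha = 0.252
Formula: R = S * alpha / (1 - alpha)
Numerator: 122.7 * 0.252 = 30.9204
Denominator: 1 - 0.252 = 0.748
R = 30.9204 / 0.748 = 41.34

41.34 m^2


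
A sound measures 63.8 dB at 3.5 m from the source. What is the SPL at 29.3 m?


Given values:
  SPL1 = 63.8 dB, r1 = 3.5 m, r2 = 29.3 m
Formula: SPL2 = SPL1 - 20 * log10(r2 / r1)
Compute ratio: r2 / r1 = 29.3 / 3.5 = 8.3714
Compute log10: log10(8.3714) = 0.922798
Compute drop: 20 * 0.922798 = 18.456
SPL2 = 63.8 - 18.456 = 45.34

45.34 dB


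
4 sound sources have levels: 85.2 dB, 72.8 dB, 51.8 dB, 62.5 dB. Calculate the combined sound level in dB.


Formula: L_total = 10 * log10( sum(10^(Li/10)) )
  Source 1: 10^(85.2/10) = 331131121.4826
  Source 2: 10^(72.8/10) = 19054607.1796
  Source 3: 10^(51.8/10) = 151356.1248
  Source 4: 10^(62.5/10) = 1778279.41
Sum of linear values = 352115364.197
L_total = 10 * log10(352115364.197) = 85.47

85.47 dB


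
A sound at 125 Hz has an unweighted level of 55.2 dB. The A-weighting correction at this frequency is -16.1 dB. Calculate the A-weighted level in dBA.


Given values:
  SPL = 55.2 dB
  A-weighting at 125 Hz = -16.1 dB
Formula: L_A = SPL + A_weight
L_A = 55.2 + (-16.1)
L_A = 39.1

39.1 dBA


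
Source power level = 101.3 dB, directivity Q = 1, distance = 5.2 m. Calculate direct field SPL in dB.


Given values:
  Lw = 101.3 dB, Q = 1, r = 5.2 m
Formula: SPL = Lw + 10 * log10(Q / (4 * pi * r^2))
Compute 4 * pi * r^2 = 4 * pi * 5.2^2 = 339.7947
Compute Q / denom = 1 / 339.7947 = 0.00294295
Compute 10 * log10(0.00294295) = -25.3122
SPL = 101.3 + (-25.3122) = 75.99

75.99 dB


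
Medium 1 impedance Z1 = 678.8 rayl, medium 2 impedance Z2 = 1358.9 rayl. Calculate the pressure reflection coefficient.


Given values:
  Z1 = 678.8 rayl, Z2 = 1358.9 rayl
Formula: R = (Z2 - Z1) / (Z2 + Z1)
Numerator: Z2 - Z1 = 1358.9 - 678.8 = 680.1
Denominator: Z2 + Z1 = 1358.9 + 678.8 = 2037.7
R = 680.1 / 2037.7 = 0.3338

0.3338


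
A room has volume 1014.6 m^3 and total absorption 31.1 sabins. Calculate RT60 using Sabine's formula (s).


Given values:
  V = 1014.6 m^3
  A = 31.1 sabins
Formula: RT60 = 0.161 * V / A
Numerator: 0.161 * 1014.6 = 163.3506
RT60 = 163.3506 / 31.1 = 5.252

5.252 s


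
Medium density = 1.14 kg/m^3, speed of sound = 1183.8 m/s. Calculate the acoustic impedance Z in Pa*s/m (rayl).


Given values:
  rho = 1.14 kg/m^3
  c = 1183.8 m/s
Formula: Z = rho * c
Z = 1.14 * 1183.8
Z = 1349.53

1349.53 rayl


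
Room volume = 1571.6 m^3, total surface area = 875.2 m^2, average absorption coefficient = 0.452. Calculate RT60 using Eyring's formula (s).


Given values:
  V = 1571.6 m^3, S = 875.2 m^2, alpha = 0.452
Formula: RT60 = 0.161 * V / (-S * ln(1 - alpha))
Compute ln(1 - 0.452) = ln(0.548) = -0.60148
Denominator: -875.2 * -0.60148 = 526.4153
Numerator: 0.161 * 1571.6 = 253.0276
RT60 = 253.0276 / 526.4153 = 0.481

0.481 s


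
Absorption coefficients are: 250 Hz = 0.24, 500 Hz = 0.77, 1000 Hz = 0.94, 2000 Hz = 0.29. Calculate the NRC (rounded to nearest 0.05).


Given values:
  a_250 = 0.24, a_500 = 0.77
  a_1000 = 0.94, a_2000 = 0.29
Formula: NRC = (a250 + a500 + a1000 + a2000) / 4
Sum = 0.24 + 0.77 + 0.94 + 0.29 = 2.24
NRC = 2.24 / 4 = 0.56
Rounded to nearest 0.05: 0.55

0.55


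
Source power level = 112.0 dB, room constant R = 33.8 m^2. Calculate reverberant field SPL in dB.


Given values:
  Lw = 112.0 dB, R = 33.8 m^2
Formula: SPL = Lw + 10 * log10(4 / R)
Compute 4 / R = 4 / 33.8 = 0.118343
Compute 10 * log10(0.118343) = -9.2686
SPL = 112.0 + (-9.2686) = 102.73

102.73 dB


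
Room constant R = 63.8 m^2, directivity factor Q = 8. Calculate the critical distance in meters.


Given values:
  R = 63.8 m^2, Q = 8
Formula: d_c = 0.141 * sqrt(Q * R)
Compute Q * R = 8 * 63.8 = 510.4
Compute sqrt(510.4) = 22.592
d_c = 0.141 * 22.592 = 3.185

3.185 m


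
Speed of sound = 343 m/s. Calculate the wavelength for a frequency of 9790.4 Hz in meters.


Given values:
  c = 343 m/s, f = 9790.4 Hz
Formula: lambda = c / f
lambda = 343 / 9790.4
lambda = 0.035

0.035 m


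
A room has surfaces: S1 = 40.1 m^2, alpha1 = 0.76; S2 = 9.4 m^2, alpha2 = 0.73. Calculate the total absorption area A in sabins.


Given surfaces:
  Surface 1: 40.1 * 0.76 = 30.476
  Surface 2: 9.4 * 0.73 = 6.862
Formula: A = sum(Si * alpha_i)
A = 30.476 + 6.862
A = 37.34

37.34 sabins


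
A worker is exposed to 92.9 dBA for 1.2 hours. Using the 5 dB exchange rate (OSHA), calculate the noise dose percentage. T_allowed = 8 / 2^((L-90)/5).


Given values:
  L = 92.9 dBA, T = 1.2 hours
Formula: T_allowed = 8 / 2^((L - 90) / 5)
Compute exponent: (92.9 - 90) / 5 = 0.58
Compute 2^(0.58) = 1.494849
T_allowed = 8 / 1.494849 = 5.351711 hours
Dose = (T / T_allowed) * 100
Dose = (1.2 / 5.351711) * 100 = 22.42

22.42 %


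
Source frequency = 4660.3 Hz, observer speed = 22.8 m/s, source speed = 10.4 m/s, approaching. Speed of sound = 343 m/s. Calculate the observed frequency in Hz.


Given values:
  f_s = 4660.3 Hz, v_o = 22.8 m/s, v_s = 10.4 m/s
  Direction: approaching
Formula: f_o = f_s * (c + v_o) / (c - v_s)
Numerator: c + v_o = 343 + 22.8 = 365.8
Denominator: c - v_s = 343 - 10.4 = 332.6
f_o = 4660.3 * 365.8 / 332.6 = 5125.49

5125.49 Hz


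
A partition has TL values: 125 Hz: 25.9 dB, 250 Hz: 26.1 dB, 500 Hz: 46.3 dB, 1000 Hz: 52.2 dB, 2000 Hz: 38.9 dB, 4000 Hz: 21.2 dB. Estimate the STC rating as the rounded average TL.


Given TL values at each frequency:
  125 Hz: 25.9 dB
  250 Hz: 26.1 dB
  500 Hz: 46.3 dB
  1000 Hz: 52.2 dB
  2000 Hz: 38.9 dB
  4000 Hz: 21.2 dB
Formula: STC ~ round(average of TL values)
Sum = 25.9 + 26.1 + 46.3 + 52.2 + 38.9 + 21.2 = 210.6
Average = 210.6 / 6 = 35.1
Rounded: 35

35


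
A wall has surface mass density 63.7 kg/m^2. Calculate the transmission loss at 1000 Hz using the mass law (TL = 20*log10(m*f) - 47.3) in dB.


Given values:
  m = 63.7 kg/m^2, f = 1000 Hz
Formula: TL = 20 * log10(m * f) - 47.3
Compute m * f = 63.7 * 1000 = 63700.0
Compute log10(63700.0) = 4.804139
Compute 20 * 4.804139 = 96.0828
TL = 96.0828 - 47.3 = 48.78

48.78 dB


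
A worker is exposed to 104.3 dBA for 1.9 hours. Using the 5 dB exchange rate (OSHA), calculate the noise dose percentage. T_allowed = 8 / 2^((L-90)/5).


Given values:
  L = 104.3 dBA, T = 1.9 hours
Formula: T_allowed = 8 / 2^((L - 90) / 5)
Compute exponent: (104.3 - 90) / 5 = 2.86
Compute 2^(2.86) = 7.260153
T_allowed = 8 / 7.260153 = 1.101905 hours
Dose = (T / T_allowed) * 100
Dose = (1.9 / 1.101905) * 100 = 172.43

172.43 %


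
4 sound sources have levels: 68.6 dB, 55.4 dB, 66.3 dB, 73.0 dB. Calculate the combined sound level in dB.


Formula: L_total = 10 * log10( sum(10^(Li/10)) )
  Source 1: 10^(68.6/10) = 7244359.6007
  Source 2: 10^(55.4/10) = 346736.8505
  Source 3: 10^(66.3/10) = 4265795.188
  Source 4: 10^(73.0/10) = 19952623.1497
Sum of linear values = 31809514.7889
L_total = 10 * log10(31809514.7889) = 75.03

75.03 dB


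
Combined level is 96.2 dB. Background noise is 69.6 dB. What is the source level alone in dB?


Given values:
  L_total = 96.2 dB, L_bg = 69.6 dB
Formula: L_source = 10 * log10(10^(L_total/10) - 10^(L_bg/10))
Convert to linear:
  10^(96.2/10) = 4168693834.7034
  10^(69.6/10) = 9120108.3936
Difference: 4168693834.7034 - 9120108.3936 = 4159573726.3098
L_source = 10 * log10(4159573726.3098) = 96.19

96.19 dB


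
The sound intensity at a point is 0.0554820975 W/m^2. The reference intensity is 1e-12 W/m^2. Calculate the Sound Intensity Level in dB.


Given values:
  I = 0.0554820975 W/m^2
  I_ref = 1e-12 W/m^2
Formula: SIL = 10 * log10(I / I_ref)
Compute ratio: I / I_ref = 55482097500
Compute log10: log10(55482097500) = 10.744153
Multiply: SIL = 10 * 10.744153 = 107.44

107.44 dB


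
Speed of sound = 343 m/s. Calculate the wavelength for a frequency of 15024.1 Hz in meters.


Given values:
  c = 343 m/s, f = 15024.1 Hz
Formula: lambda = c / f
lambda = 343 / 15024.1
lambda = 0.0228

0.0228 m


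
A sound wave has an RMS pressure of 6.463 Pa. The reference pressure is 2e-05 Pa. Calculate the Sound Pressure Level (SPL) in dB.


Given values:
  p = 6.463 Pa
  p_ref = 2e-05 Pa
Formula: SPL = 20 * log10(p / p_ref)
Compute ratio: p / p_ref = 6.463 / 2e-05 = 323150
Compute log10: log10(323150) = 5.509404
Multiply: SPL = 20 * 5.509404 = 110.19

110.19 dB


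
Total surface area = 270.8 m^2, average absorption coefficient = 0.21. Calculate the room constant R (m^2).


Given values:
  S = 270.8 m^2, alpha = 0.21
Formula: R = S * alpha / (1 - alpha)
Numerator: 270.8 * 0.21 = 56.868
Denominator: 1 - 0.21 = 0.79
R = 56.868 / 0.79 = 71.98

71.98 m^2


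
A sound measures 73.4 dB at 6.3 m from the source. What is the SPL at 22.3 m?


Given values:
  SPL1 = 73.4 dB, r1 = 6.3 m, r2 = 22.3 m
Formula: SPL2 = SPL1 - 20 * log10(r2 / r1)
Compute ratio: r2 / r1 = 22.3 / 6.3 = 3.5397
Compute log10: log10(3.5397) = 0.548966
Compute drop: 20 * 0.548966 = 10.9793
SPL2 = 73.4 - 10.9793 = 62.42

62.42 dB


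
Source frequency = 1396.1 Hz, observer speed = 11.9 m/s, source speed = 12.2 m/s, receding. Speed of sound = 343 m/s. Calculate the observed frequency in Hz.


Given values:
  f_s = 1396.1 Hz, v_o = 11.9 m/s, v_s = 12.2 m/s
  Direction: receding
Formula: f_o = f_s * (c - v_o) / (c + v_s)
Numerator: c - v_o = 343 - 11.9 = 331.1
Denominator: c + v_s = 343 + 12.2 = 355.2
f_o = 1396.1 * 331.1 / 355.2 = 1301.38

1301.38 Hz


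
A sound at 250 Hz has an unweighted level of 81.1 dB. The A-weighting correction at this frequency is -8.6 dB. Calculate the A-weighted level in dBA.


Given values:
  SPL = 81.1 dB
  A-weighting at 250 Hz = -8.6 dB
Formula: L_A = SPL + A_weight
L_A = 81.1 + (-8.6)
L_A = 72.5

72.5 dBA


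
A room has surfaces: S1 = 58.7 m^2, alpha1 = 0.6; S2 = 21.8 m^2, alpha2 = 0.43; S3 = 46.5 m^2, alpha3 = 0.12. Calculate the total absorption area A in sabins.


Given surfaces:
  Surface 1: 58.7 * 0.6 = 35.22
  Surface 2: 21.8 * 0.43 = 9.374
  Surface 3: 46.5 * 0.12 = 5.58
Formula: A = sum(Si * alpha_i)
A = 35.22 + 9.374 + 5.58
A = 50.17

50.17 sabins


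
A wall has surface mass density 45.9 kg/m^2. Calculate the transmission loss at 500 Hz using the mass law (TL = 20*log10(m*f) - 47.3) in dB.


Given values:
  m = 45.9 kg/m^2, f = 500 Hz
Formula: TL = 20 * log10(m * f) - 47.3
Compute m * f = 45.9 * 500 = 22950.0
Compute log10(22950.0) = 4.360783
Compute 20 * 4.360783 = 87.2157
TL = 87.2157 - 47.3 = 39.92

39.92 dB


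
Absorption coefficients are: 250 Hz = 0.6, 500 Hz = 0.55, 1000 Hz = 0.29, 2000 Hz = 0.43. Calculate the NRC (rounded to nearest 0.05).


Given values:
  a_250 = 0.6, a_500 = 0.55
  a_1000 = 0.29, a_2000 = 0.43
Formula: NRC = (a250 + a500 + a1000 + a2000) / 4
Sum = 0.6 + 0.55 + 0.29 + 0.43 = 1.87
NRC = 1.87 / 4 = 0.4675
Rounded to nearest 0.05: 0.45

0.45


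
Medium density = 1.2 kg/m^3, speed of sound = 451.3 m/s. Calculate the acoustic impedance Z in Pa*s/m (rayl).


Given values:
  rho = 1.2 kg/m^3
  c = 451.3 m/s
Formula: Z = rho * c
Z = 1.2 * 451.3
Z = 541.56

541.56 rayl


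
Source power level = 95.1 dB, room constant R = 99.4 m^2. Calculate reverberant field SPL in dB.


Given values:
  Lw = 95.1 dB, R = 99.4 m^2
Formula: SPL = Lw + 10 * log10(4 / R)
Compute 4 / R = 4 / 99.4 = 0.040241
Compute 10 * log10(0.040241) = -13.9533
SPL = 95.1 + (-13.9533) = 81.15

81.15 dB


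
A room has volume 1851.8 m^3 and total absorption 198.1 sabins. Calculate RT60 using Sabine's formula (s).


Given values:
  V = 1851.8 m^3
  A = 198.1 sabins
Formula: RT60 = 0.161 * V / A
Numerator: 0.161 * 1851.8 = 298.1398
RT60 = 298.1398 / 198.1 = 1.505

1.505 s


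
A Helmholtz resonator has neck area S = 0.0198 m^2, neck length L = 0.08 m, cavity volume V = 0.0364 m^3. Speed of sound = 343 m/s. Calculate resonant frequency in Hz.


Given values:
  S = 0.0198 m^2, L = 0.08 m, V = 0.0364 m^3, c = 343 m/s
Formula: f = (c / (2*pi)) * sqrt(S / (V * L))
Compute V * L = 0.0364 * 0.08 = 0.002912
Compute S / (V * L) = 0.0198 / 0.002912 = 6.7995
Compute sqrt(6.7995) = 2.607585
Compute c / (2*pi) = 343 / 6.283185 = 54.590148
f = 54.590148 * 2.607585 = 142.35

142.35 Hz


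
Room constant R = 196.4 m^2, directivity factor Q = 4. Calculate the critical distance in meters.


Given values:
  R = 196.4 m^2, Q = 4
Formula: d_c = 0.141 * sqrt(Q * R)
Compute Q * R = 4 * 196.4 = 785.6
Compute sqrt(785.6) = 28.0286
d_c = 0.141 * 28.0286 = 3.952

3.952 m


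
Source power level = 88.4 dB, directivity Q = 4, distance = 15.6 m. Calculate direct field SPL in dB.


Given values:
  Lw = 88.4 dB, Q = 4, r = 15.6 m
Formula: SPL = Lw + 10 * log10(Q / (4 * pi * r^2))
Compute 4 * pi * r^2 = 4 * pi * 15.6^2 = 3058.152
Compute Q / denom = 4 / 3058.152 = 0.00130798
Compute 10 * log10(0.00130798) = -28.834
SPL = 88.4 + (-28.834) = 59.57

59.57 dB


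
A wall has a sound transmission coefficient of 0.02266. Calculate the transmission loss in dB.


Given values:
  tau = 0.02266
Formula: TL = 10 * log10(1 / tau)
Compute 1 / tau = 1 / 0.02266 = 44.1306
Compute log10(44.1306) = 1.64474
TL = 10 * 1.64474 = 16.45

16.45 dB


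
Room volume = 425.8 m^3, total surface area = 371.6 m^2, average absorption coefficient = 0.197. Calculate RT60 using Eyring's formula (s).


Given values:
  V = 425.8 m^3, S = 371.6 m^2, alpha = 0.197
Formula: RT60 = 0.161 * V / (-S * ln(1 - alpha))
Compute ln(1 - 0.197) = ln(0.803) = -0.219401
Denominator: -371.6 * -0.219401 = 81.5294
Numerator: 0.161 * 425.8 = 68.5538
RT60 = 68.5538 / 81.5294 = 0.841

0.841 s


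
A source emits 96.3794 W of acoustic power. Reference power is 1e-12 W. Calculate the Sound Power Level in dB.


Given values:
  W = 96.3794 W
  W_ref = 1e-12 W
Formula: SWL = 10 * log10(W / W_ref)
Compute ratio: W / W_ref = 96379400000000
Compute log10: log10(96379400000000) = 13.983984
Multiply: SWL = 10 * 13.983984 = 139.84

139.84 dB


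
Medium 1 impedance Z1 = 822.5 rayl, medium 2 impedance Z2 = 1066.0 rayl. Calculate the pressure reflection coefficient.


Given values:
  Z1 = 822.5 rayl, Z2 = 1066.0 rayl
Formula: R = (Z2 - Z1) / (Z2 + Z1)
Numerator: Z2 - Z1 = 1066.0 - 822.5 = 243.5
Denominator: Z2 + Z1 = 1066.0 + 822.5 = 1888.5
R = 243.5 / 1888.5 = 0.1289

0.1289


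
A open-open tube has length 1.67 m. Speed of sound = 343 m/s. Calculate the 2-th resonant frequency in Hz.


Given values:
  Tube type: open-open, L = 1.67 m, c = 343 m/s, n = 2
Formula: f_n = n * c / (2 * L)
Compute 2 * L = 2 * 1.67 = 3.34
f = 2 * 343 / 3.34
f = 205.39

205.39 Hz


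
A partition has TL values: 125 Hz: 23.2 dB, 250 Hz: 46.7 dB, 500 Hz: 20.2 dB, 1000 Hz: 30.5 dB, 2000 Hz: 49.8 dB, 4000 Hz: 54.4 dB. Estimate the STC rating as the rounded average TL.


Given TL values at each frequency:
  125 Hz: 23.2 dB
  250 Hz: 46.7 dB
  500 Hz: 20.2 dB
  1000 Hz: 30.5 dB
  2000 Hz: 49.8 dB
  4000 Hz: 54.4 dB
Formula: STC ~ round(average of TL values)
Sum = 23.2 + 46.7 + 20.2 + 30.5 + 49.8 + 54.4 = 224.8
Average = 224.8 / 6 = 37.47
Rounded: 37

37


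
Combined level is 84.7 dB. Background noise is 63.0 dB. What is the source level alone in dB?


Given values:
  L_total = 84.7 dB, L_bg = 63.0 dB
Formula: L_source = 10 * log10(10^(L_total/10) - 10^(L_bg/10))
Convert to linear:
  10^(84.7/10) = 295120922.6666
  10^(63.0/10) = 1995262.315
Difference: 295120922.6666 - 1995262.315 = 293125660.3516
L_source = 10 * log10(293125660.3516) = 84.67

84.67 dB


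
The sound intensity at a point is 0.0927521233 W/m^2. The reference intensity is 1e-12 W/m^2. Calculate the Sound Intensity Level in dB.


Given values:
  I = 0.0927521233 W/m^2
  I_ref = 1e-12 W/m^2
Formula: SIL = 10 * log10(I / I_ref)
Compute ratio: I / I_ref = 92752123300
Compute log10: log10(92752123300) = 10.967324
Multiply: SIL = 10 * 10.967324 = 109.67

109.67 dB
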